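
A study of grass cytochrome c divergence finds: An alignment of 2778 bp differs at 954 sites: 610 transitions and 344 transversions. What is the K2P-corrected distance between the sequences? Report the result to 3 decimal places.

P = 610/2778 ≈ 0.219582 and Q = 344/2778 ≈ 0.12383.
Under the Kimura two-parameter model, d = −½ ln(1 − 2P − Q) − ¼ ln(1 − 2Q).
1 − 2P − Q = 0.437006, giving −½ ln(0.437006) = 0.413904.
1 − 2Q = 0.75234, giving −¼ ln(0.75234) = 0.071142.
d = 0.413904 + 0.071142 = 0.485046.

0.485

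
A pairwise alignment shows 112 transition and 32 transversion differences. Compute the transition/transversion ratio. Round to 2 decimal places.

R = 112/32 = 3.50.

3.50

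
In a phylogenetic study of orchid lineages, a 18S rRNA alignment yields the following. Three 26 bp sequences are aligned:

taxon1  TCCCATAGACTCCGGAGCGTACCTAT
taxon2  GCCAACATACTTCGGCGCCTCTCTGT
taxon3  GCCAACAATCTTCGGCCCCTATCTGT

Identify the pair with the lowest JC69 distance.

taxon2 and taxon3

taxon1–taxon2: 10/26 differ, p = 0.385, d = 0.539.
taxon1–taxon3: 11/26 differ, p = 0.423, d = 0.623.
taxon2–taxon3: 4/26 differ, p = 0.154, d = 0.172.
The smallest distance is between taxon2 and taxon3.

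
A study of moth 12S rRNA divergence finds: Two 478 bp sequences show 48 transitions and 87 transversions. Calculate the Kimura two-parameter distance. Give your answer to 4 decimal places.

0.3545

P = 48/478 ≈ 0.100418 and Q = 87/478 ≈ 0.182008.
Under the Kimura two-parameter model, d = −½ ln(1 − 2P − Q) − ¼ ln(1 − 2Q).
1 − 2P − Q = 0.617156, giving −½ ln(0.617156) = 0.241317.
1 − 2Q = 0.635984, giving −¼ ln(0.635984) = 0.113145.
d = 0.241317 + 0.113145 = 0.354462.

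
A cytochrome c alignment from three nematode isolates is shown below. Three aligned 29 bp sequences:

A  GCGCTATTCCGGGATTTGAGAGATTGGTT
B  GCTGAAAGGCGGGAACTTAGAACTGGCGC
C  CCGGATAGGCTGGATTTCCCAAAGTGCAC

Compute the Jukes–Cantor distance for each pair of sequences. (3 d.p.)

d(A,B) = 0.878, d(A,C) = 0.998, d(B,C) = 0.683

A–B: 15/29 sites differ → p ≈ 0.517241, d = −0.75 ln(1 − 0.689655) = 0.877553 ≈ 0.878.
A–C: 16/29 sites differ → p ≈ 0.551724, d = −0.75 ln(1 − 0.735632) = 0.997810 ≈ 0.998.
B–C: 13/29 sites differ → p ≈ 0.448276, d = −0.75 ln(1 − 0.597701) = 0.682920 ≈ 0.683.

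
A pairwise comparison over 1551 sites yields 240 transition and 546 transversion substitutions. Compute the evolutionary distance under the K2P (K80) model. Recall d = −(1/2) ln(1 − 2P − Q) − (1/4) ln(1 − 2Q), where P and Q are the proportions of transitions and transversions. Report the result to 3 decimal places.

0.846

P = 240/1551 ≈ 0.154739 and Q = 546/1551 ≈ 0.352031.
Under the Kimura two-parameter model, d = −½ ln(1 − 2P − Q) − ¼ ln(1 − 2Q).
1 − 2P − Q = 0.338491, giving −½ ln(0.338491) = 0.541629.
1 − 2Q = 0.295938, giving −¼ ln(0.295938) = 0.304401.
d = 0.541629 + 0.304401 = 0.846030.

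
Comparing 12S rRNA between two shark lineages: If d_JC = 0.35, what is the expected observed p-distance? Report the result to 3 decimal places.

0.280

p = (3/4)(1 − e^(−4d/3)) = 0.75 × (1 − e^(-0.466667)) = 0.75 × (1 − 0.627089) = 0.279683.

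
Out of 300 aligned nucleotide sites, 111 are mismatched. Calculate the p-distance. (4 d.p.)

0.3700

p = 111/300 = 0.3700.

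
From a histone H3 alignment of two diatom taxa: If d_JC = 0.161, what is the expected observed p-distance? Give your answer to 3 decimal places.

p = (3/4)(1 − e^(−4d/3)) = 0.75 × (1 − e^(-0.214667)) = 0.75 × (1 − 0.806810) = 0.144893.

0.145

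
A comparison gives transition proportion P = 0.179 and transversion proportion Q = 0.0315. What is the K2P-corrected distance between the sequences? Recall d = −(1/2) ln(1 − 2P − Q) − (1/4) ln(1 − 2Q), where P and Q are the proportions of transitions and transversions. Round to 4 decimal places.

0.2630

Under the Kimura two-parameter model, d = −½ ln(1 − 2P − Q) − ¼ ln(1 − 2Q).
1 − 2P − Q = 0.6105, giving −½ ln(0.6105) = 0.246738.
1 − 2Q = 0.937, giving −¼ ln(0.937) = 0.016268.
d = 0.246738 + 0.016268 = 0.263006.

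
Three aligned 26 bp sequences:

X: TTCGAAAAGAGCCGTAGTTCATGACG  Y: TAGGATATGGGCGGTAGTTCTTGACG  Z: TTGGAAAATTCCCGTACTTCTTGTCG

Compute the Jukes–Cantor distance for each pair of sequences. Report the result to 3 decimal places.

X–Y: 7/26 sites differ → p ≈ 0.269231, d = −0.75 ln(1 − 0.358975) = 0.333515 ≈ 0.334.
X–Z: 7/26 sites differ → p ≈ 0.269231, d = −0.75 ln(1 − 0.358975) = 0.333515 ≈ 0.334.
Y–Z: 9/26 sites differ → p ≈ 0.346154, d = −0.75 ln(1 − 0.461539) = 0.464280 ≈ 0.464.

d(X,Y) = 0.334, d(X,Z) = 0.334, d(Y,Z) = 0.464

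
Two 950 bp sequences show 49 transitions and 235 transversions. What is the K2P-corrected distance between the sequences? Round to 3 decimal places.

P = 49/950 ≈ 0.051579 and Q = 235/950 ≈ 0.247368.
Under the Kimura two-parameter model, d = −½ ln(1 − 2P − Q) − ¼ ln(1 − 2Q).
1 − 2P − Q = 0.649474, giving −½ ln(0.649474) = 0.215796.
1 − 2Q = 0.505264, giving −¼ ln(0.505264) = 0.170669.
d = 0.215796 + 0.170669 = 0.386465.

0.386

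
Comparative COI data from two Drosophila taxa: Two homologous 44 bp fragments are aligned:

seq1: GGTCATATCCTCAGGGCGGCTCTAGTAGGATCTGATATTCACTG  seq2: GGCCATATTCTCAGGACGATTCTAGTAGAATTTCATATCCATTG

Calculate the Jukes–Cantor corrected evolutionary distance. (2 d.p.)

0.27

The sequences differ at 10 of 44 sites (3, 9, 16, 19, 20, 29, 32, 34, 39, 42), so p = 10/44 ≈ 0.227273.
d = −(3/4) ln(1 − 4p/3) = −0.75 ln(1 − 0.303031) = −0.75 ln(0.696969)
  = −0.75 × (-0.361014) = 0.270761 substitutions/site.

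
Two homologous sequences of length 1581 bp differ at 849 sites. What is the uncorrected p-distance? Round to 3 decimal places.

0.537

p = 849/1581 = 0.537001… ≈ 0.537 (to 3 d.p.).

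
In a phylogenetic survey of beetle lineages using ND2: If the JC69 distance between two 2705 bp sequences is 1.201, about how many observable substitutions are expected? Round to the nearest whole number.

1620

Invert JC69: p = (3/4)(1 − e^(−4d/3)) = 0.75 × (1 − e^(-1.601333)) = 0.75 × (1 − 0.201628) = 0.598779.
Expected differing sites = pL ≈ 0.598779 × 2705 = 1619.697195 ≈ 1620.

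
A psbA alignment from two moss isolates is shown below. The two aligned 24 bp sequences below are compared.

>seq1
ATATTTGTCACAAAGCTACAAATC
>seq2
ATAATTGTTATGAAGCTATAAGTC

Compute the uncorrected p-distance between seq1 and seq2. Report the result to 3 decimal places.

0.250

The sequences differ at 6 of 24 positions (sites 4, 9, 11, 12, 19, 22).
p = 6/24 = 0.250.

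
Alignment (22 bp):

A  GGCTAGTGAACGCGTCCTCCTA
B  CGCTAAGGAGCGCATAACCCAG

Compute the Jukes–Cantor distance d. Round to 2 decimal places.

0.70

The sequences differ at 10 of 22 sites (1, 6, 7, 10, 14, 16, 17, 18, 21, 22), so p = 10/22 ≈ 0.454545.
d = −(3/4) ln(1 − 4p/3) = −0.75 ln(1 − 0.60606) = −0.75 ln(0.39394)
  = −0.75 × (-0.931557) = 0.698668 substitutions/site.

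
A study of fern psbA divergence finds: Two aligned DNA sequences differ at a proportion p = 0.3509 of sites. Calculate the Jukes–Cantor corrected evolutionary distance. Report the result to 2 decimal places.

0.47

d = −(3/4) ln(1 − 4p/3) = −0.75 ln(1 − 0.467867) = −0.75 ln(0.532133)
  = −0.75 × (-0.630862) = 0.473147 substitutions/site.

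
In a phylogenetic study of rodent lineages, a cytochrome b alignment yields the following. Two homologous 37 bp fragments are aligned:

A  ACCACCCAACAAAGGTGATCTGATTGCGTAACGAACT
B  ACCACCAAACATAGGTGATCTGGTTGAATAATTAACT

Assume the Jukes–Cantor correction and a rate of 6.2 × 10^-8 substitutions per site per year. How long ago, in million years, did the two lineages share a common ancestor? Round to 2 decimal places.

1.76

The sequences differ at 7 of 37 sites (7, 12, 23, 27, 28, 32, 33), so p = 7/37 ≈ 0.189189.
d = −(3/4) ln(1 − 4p/3) = −0.75 ln(1 − 0.252252) = −0.75 ln(0.747748)
  = −0.75 × (-0.290689) = 0.218017 substitutions/site.
Under a molecular clock d = 2μt, so t = d/(2μ) = 0.218017 / (2 × 6.2 × 10^-8) = 1.76 million years.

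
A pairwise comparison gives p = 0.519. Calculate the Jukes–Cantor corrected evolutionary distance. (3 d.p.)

0.883

d = −(3/4) ln(1 − 4p/3) = −0.75 ln(1 − 0.692) = −0.75 ln(0.308)
  = −0.75 × (-1.177655) = 0.883241 substitutions/site.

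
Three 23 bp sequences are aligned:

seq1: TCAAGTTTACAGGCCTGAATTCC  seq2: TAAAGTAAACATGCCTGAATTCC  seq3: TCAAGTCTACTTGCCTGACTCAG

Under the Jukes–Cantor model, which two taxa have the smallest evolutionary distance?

seq1 and seq2

seq1–seq2: 4/23 differ, p = 0.174, d = 0.198.
seq1–seq3: 7/23 differ, p = 0.304, d = 0.390.
seq2–seq3: 8/23 differ, p = 0.348, d = 0.467.
The smallest distance is between seq1 and seq2.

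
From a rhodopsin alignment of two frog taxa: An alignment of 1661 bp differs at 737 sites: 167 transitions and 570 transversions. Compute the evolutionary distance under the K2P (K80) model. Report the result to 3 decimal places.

0.683

P = 167/1661 ≈ 0.100542 and Q = 570/1661 ≈ 0.343167.
Under the Kimura two-parameter model, d = −½ ln(1 − 2P − Q) − ¼ ln(1 − 2Q).
1 − 2P − Q = 0.455749, giving −½ ln(0.455749) = 0.392907.
1 − 2Q = 0.313666, giving −¼ ln(0.313666) = 0.289857.
d = 0.392907 + 0.289857 = 0.682764.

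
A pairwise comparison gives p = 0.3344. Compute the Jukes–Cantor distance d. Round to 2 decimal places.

0.44

d = −(3/4) ln(1 − 4p/3) = −0.75 ln(1 − 0.445867) = −0.75 ln(0.554133)
  = −0.75 × (-0.590351) = 0.442763 substitutions/site.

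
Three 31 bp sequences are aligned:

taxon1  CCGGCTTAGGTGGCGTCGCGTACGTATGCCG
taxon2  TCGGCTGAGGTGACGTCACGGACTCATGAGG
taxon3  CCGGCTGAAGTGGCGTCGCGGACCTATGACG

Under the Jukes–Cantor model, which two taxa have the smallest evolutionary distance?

taxon1 and taxon3

taxon1–taxon2: 9/31 differ, p = 0.290, d = 0.367.
taxon1–taxon3: 5/31 differ, p = 0.161, d = 0.182.
taxon2–taxon3: 7/31 differ, p = 0.226, d = 0.269.
The smallest distance is between taxon1 and taxon3.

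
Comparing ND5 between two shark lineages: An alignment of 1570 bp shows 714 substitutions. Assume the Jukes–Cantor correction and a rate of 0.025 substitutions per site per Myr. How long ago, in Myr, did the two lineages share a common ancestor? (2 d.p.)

p = 714/1570 ≈ 0.454777.
d = −(3/4) ln(1 − 4p/3) = −0.75 ln(1 − 0.606369) = −0.75 ln(0.393631)
  = −0.75 × (-0.932341) = 0.699256 substitutions/site.
Under a molecular clock d = 2μt, so t = d/(2μ) = 0.699256 / (2 × 0.025) = 13.99 Myr.

13.99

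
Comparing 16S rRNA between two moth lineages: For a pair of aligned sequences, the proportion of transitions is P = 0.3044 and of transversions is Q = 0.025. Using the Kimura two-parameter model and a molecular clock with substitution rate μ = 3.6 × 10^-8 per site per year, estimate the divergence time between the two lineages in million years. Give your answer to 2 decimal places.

Under the Kimura two-parameter model, d = −½ ln(1 − 2P − Q) − ¼ ln(1 − 2Q).
1 − 2P − Q = 0.3662, giving −½ ln(0.3662) = 0.502288.
1 − 2Q = 0.95, giving −¼ ln(0.95) = 0.012823.
d = 0.502288 + 0.012823 = 0.515111.
Under a molecular clock d = 2μt, so t = d/(2μ) = 0.515111 / (2 × 3.6 × 10^-8) = 7.15 million years.

7.15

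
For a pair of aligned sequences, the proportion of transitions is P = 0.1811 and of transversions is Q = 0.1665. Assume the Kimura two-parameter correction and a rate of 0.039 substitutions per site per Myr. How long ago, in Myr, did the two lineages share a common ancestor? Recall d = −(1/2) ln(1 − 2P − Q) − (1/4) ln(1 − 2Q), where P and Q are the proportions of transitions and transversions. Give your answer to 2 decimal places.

6.12

Under the Kimura two-parameter model, d = −½ ln(1 − 2P − Q) − ¼ ln(1 − 2Q).
1 − 2P − Q = 0.4713, giving −½ ln(0.4713) = 0.376130.
1 − 2Q = 0.667, giving −¼ ln(0.667) = 0.101241.
d = 0.376130 + 0.101241 = 0.477371.
Under a molecular clock d = 2μt, so t = d/(2μ) = 0.477371 / (2 × 0.039) = 6.12 Myr.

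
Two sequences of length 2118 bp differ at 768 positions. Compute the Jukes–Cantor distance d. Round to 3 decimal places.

0.495

p = 768/2118 ≈ 0.362606.
d = −(3/4) ln(1 − 4p/3) = −0.75 ln(1 − 0.483475) = −0.75 ln(0.516525)
  = −0.75 × (-0.660632) = 0.495474 substitutions/site.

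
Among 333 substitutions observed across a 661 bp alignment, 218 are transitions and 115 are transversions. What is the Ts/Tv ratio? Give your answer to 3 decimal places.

1.896

R = 218/115 = 1.895652… ≈ 1.896 (to 3 d.p.).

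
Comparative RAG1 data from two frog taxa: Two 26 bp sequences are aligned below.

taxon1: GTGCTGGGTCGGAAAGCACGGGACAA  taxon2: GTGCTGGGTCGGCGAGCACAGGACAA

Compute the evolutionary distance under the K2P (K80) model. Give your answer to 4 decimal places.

Of 26 sites, 2 differences are transitions and 1 are transversions, so P = 2/26 ≈ 0.076923 and Q = 1/26 ≈ 0.038462.
Under the Kimura two-parameter model, d = −½ ln(1 − 2P − Q) − ¼ ln(1 − 2Q).
1 − 2P − Q = 0.807692, giving −½ ln(0.807692) = 0.106787.
1 − 2Q = 0.923076, giving −¼ ln(0.923076) = 0.020011.
d = 0.106787 + 0.020011 = 0.126798.

0.1268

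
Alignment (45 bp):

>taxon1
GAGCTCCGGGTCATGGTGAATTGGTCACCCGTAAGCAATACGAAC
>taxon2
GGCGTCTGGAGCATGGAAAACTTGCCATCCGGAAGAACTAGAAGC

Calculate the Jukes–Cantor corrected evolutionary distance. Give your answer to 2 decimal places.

0.57

The sequences differ at 18 of 45 sites, so p = 18/45 = 0.4.
d = −(3/4) ln(1 − 4p/3) = −0.75 ln(1 − 0.533333) = −0.75 ln(0.466667)
  = −0.75 × (-0.762139) = 0.571604 substitutions/site.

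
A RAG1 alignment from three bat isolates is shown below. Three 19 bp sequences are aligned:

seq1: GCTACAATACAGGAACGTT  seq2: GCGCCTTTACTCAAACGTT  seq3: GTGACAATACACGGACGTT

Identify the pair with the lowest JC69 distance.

seq1–seq2: 7/19 differ, p = 0.368, d = 0.507.
seq1–seq3: 4/19 differ, p = 0.211, d = 0.247.
seq2–seq3: 7/19 differ, p = 0.368, d = 0.507.
The smallest distance is between seq1 and seq3.

seq1 and seq3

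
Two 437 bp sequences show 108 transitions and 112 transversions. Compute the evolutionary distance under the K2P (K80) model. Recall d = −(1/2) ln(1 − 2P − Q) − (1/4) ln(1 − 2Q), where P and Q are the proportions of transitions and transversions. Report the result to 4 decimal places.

P = 108/437 ≈ 0.24714 and Q = 112/437 ≈ 0.256293.
Under the Kimura two-parameter model, d = −½ ln(1 − 2P − Q) − ¼ ln(1 − 2Q).
1 − 2P − Q = 0.249427, giving −½ ln(0.249427) = 0.694294.
1 − 2Q = 0.487414, giving −¼ ln(0.487414) = 0.179660.
d = 0.694294 + 0.179660 = 0.873954.

0.8740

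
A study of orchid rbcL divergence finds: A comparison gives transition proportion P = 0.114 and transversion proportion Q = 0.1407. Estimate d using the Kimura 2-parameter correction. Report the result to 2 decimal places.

0.31

Under the Kimura two-parameter model, d = −½ ln(1 − 2P − Q) − ¼ ln(1 − 2Q).
1 − 2P − Q = 0.6313, giving −½ ln(0.6313) = 0.229987.
1 − 2Q = 0.7186, giving −¼ ln(0.7186) = 0.082613.
d = 0.229987 + 0.082613 = 0.312600.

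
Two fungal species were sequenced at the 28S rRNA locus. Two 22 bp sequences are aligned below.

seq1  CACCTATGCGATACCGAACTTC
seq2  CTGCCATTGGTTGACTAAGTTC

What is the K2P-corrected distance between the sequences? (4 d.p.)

Of 22 sites, 2 differences are transitions and 8 are transversions, so P = 2/22 ≈ 0.090909 and Q = 8/22 ≈ 0.363636.
Under the Kimura two-parameter model, d = −½ ln(1 − 2P − Q) − ¼ ln(1 − 2Q).
1 − 2P − Q = 0.454546, giving −½ ln(0.454546) = 0.394228.
1 − 2Q = 0.272728, giving −¼ ln(0.272728) = 0.324820.
d = 0.394228 + 0.324820 = 0.719048.

0.7190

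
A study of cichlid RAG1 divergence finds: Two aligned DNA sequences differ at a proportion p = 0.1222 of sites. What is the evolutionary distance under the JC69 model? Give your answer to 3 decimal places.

d = −(3/4) ln(1 − 4p/3) = −0.75 ln(1 − 0.162933) = −0.75 ln(0.837067)
  = −0.75 × (-0.177851) = 0.133388 substitutions/site.

0.133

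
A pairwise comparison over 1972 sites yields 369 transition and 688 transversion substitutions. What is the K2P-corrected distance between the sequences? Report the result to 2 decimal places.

P = 369/1972 ≈ 0.18712 and Q = 688/1972 ≈ 0.348884.
Under the Kimura two-parameter model, d = −½ ln(1 − 2P − Q) − ¼ ln(1 − 2Q).
1 − 2P − Q = 0.276876, giving −½ ln(0.276876) = 0.642093.
1 − 2Q = 0.302232, giving −¼ ln(0.302232) = 0.299140.
d = 0.642093 + 0.299140 = 0.941233.

0.94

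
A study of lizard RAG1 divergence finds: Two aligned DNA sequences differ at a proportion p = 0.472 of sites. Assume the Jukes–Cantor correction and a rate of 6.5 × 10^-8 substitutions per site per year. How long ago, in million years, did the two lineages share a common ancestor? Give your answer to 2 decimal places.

5.73

d = −(3/4) ln(1 − 4p/3) = −0.75 ln(1 − 0.629333) = −0.75 ln(0.370667)
  = −0.75 × (-0.992451) = 0.744338 substitutions/site.
Under a molecular clock d = 2μt, so t = d/(2μ) = 0.744338 / (2 × 6.5 × 10^-8) = 5.73 million years.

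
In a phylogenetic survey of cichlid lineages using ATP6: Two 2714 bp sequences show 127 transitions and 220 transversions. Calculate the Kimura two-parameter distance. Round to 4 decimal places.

P = 127/2714 ≈ 0.046794 and Q = 220/2714 ≈ 0.081061.
Under the Kimura two-parameter model, d = −½ ln(1 − 2P − Q) − ¼ ln(1 − 2Q).
1 − 2P − Q = 0.825351, giving −½ ln(0.825351) = 0.095973.
1 − 2Q = 0.837878, giving −¼ ln(0.837878) = 0.044221.
d = 0.095973 + 0.044221 = 0.140194.

0.1402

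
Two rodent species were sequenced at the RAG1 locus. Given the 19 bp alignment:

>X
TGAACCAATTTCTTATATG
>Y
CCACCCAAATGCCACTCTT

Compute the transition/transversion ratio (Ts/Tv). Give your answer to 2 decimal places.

0.25

Transitions are A↔G and C↔T; transversions are all other mismatches.
Transitions: 2. Transversions: 8.
R = 2/8 = 0.25.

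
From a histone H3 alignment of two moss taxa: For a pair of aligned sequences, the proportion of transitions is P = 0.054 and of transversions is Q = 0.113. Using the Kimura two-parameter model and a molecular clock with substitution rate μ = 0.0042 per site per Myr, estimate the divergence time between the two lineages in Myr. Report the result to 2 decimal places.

22.49

Under the Kimura two-parameter model, d = −½ ln(1 − 2P − Q) − ¼ ln(1 − 2Q).
1 − 2P − Q = 0.779, giving −½ ln(0.779) = 0.124872.
1 − 2Q = 0.774, giving −¼ ln(0.774) = 0.064046.
d = 0.124872 + 0.064046 = 0.188918.
Under a molecular clock d = 2μt, so t = d/(2μ) = 0.188918 / (2 × 0.0042) = 22.49 Myr.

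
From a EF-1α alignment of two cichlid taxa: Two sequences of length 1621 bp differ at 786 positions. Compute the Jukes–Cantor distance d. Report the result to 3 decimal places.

0.780

p = 786/1621 ≈ 0.484886.
d = −(3/4) ln(1 − 4p/3) = −0.75 ln(1 − 0.646515) = −0.75 ln(0.353485)
  = −0.75 × (-1.039914) = 0.779936 substitutions/site.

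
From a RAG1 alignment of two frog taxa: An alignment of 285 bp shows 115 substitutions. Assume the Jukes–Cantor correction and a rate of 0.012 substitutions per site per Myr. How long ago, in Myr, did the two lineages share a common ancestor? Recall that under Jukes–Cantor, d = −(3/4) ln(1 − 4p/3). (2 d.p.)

p = 115/285 ≈ 0.403509.
d = −(3/4) ln(1 − 4p/3) = −0.75 ln(1 − 0.538012) = −0.75 ln(0.461988)
  = −0.75 × (-0.772216) = 0.579162 substitutions/site.
Under a molecular clock d = 2μt, so t = d/(2μ) = 0.579162 / (2 × 0.012) = 24.13 Myr.

24.13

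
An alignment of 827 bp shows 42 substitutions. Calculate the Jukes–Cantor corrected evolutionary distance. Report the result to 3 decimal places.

0.053

p = 42/827 ≈ 0.050786.
d = −(3/4) ln(1 − 4p/3) = −0.75 ln(1 − 0.067715) = −0.75 ln(0.932285)
  = −0.75 × (-0.070117) = 0.052588 substitutions/site.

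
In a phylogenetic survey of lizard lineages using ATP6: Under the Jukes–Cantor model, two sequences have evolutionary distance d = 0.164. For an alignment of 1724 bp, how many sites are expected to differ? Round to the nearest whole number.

Invert JC69: p = (3/4)(1 − e^(−4d/3)) = 0.75 × (1 − e^(-0.218667)) = 0.75 × (1 − 0.803589) = 0.147308.
Expected differing sites = pL ≈ 0.147308 × 1724 = 253.958992 ≈ 254.

254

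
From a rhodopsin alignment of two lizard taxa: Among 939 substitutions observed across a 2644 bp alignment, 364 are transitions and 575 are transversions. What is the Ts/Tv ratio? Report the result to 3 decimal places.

R = 364/575 = 0.633043… ≈ 0.633 (to 3 d.p.).

0.633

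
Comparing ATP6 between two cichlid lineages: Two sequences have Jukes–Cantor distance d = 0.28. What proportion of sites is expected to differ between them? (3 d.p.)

0.234

p = (3/4)(1 − e^(−4d/3)) = 0.75 × (1 − e^(-0.373333)) = 0.75 × (1 − 0.688436) = 0.233673.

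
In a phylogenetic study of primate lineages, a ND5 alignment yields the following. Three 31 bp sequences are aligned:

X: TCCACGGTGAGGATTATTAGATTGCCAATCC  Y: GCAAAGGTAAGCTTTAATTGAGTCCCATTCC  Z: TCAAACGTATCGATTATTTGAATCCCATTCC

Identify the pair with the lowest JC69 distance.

X–Y: 11/31 differ, p = 0.355, d = 0.481.
X–Z: 10/31 differ, p = 0.323, d = 0.422.
Y–Z: 8/31 differ, p = 0.258, d = 0.316.
The smallest distance is between Y and Z.

Y and Z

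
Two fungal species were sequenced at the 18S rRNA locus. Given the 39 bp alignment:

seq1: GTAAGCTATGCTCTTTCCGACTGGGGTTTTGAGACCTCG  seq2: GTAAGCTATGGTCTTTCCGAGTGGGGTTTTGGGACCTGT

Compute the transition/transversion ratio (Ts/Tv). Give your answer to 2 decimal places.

Transitions are A↔G and C↔T; transversions are all other mismatches.
Transitions: 1. Transversions: 4.
R = 1/4 = 0.25.

0.25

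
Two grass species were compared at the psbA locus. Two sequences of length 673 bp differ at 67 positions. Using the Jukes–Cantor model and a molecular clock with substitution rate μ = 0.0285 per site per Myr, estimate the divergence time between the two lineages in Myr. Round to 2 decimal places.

1.87

p = 67/673 ≈ 0.099554.
d = −(3/4) ln(1 − 4p/3) = −0.75 ln(1 − 0.132739) = −0.75 ln(0.867261)
  = −0.75 × (-0.142415) = 0.106811 substitutions/site.
Under a molecular clock d = 2μt, so t = d/(2μ) = 0.106811 / (2 × 0.0285) = 1.87 Myr.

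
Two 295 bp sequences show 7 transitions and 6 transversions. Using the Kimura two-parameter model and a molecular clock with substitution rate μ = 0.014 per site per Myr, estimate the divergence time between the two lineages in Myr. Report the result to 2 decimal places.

P = 7/295 ≈ 0.023729 and Q = 6/295 ≈ 0.020339.
Under the Kimura two-parameter model, d = −½ ln(1 − 2P − Q) − ¼ ln(1 − 2Q).
1 − 2P − Q = 0.932203, giving −½ ln(0.932203) = 0.035102.
1 − 2Q = 0.959322, giving −¼ ln(0.959322) = 0.010382.
d = 0.035102 + 0.010382 = 0.045484.
Under a molecular clock d = 2μt, so t = d/(2μ) = 0.045484 / (2 × 0.014) = 1.62 Myr.

1.62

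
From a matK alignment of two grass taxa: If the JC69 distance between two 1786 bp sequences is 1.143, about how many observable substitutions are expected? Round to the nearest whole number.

1048

Invert JC69: p = (3/4)(1 − e^(−4d/3)) = 0.75 × (1 − e^(-1.524)) = 0.75 × (1 − 0.217839) = 0.586621.
Expected differing sites = pL ≈ 0.586621 × 1786 = 1047.705106 ≈ 1048.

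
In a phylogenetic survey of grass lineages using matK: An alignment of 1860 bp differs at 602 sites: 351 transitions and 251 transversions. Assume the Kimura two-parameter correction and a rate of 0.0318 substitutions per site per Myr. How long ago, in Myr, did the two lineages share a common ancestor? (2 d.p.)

P = 351/1860 ≈ 0.18871 and Q = 251/1860 ≈ 0.134946.
Under the Kimura two-parameter model, d = −½ ln(1 − 2P − Q) − ¼ ln(1 − 2Q).
1 − 2P − Q = 0.487634, giving −½ ln(0.487634) = 0.359095.
1 − 2Q = 0.730108, giving −¼ ln(0.730108) = 0.078641.
d = 0.359095 + 0.078641 = 0.437736.
Under a molecular clock d = 2μt, so t = d/(2μ) = 0.437736 / (2 × 0.0318) = 6.88 Myr.

6.88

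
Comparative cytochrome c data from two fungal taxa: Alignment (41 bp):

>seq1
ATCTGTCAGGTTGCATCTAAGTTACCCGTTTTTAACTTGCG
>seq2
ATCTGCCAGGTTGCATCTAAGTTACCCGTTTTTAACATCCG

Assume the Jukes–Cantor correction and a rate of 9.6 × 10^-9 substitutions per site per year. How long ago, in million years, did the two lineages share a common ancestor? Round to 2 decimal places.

The sequences differ at 3 of 41 sites (6, 37, 39), so p = 3/41 ≈ 0.073171.
d = −(3/4) ln(1 − 4p/3) = −0.75 ln(1 − 0.097561) = −0.75 ln(0.902439)
  = −0.75 × (-0.102654) = 0.076991 substitutions/site.
Under a molecular clock d = 2μt, so t = d/(2μ) = 0.076991 / (2 × 9.6 × 10^-9) = 4.01 million years.

4.01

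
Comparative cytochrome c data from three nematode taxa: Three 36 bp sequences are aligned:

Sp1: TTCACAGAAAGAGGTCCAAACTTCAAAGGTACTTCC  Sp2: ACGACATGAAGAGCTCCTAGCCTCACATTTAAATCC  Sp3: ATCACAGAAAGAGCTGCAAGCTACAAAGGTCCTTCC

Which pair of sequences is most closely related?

Sp1–Sp2: 14/36 differ, p = 0.389, d = 0.548.
Sp1–Sp3: 6/36 differ, p = 0.167, d = 0.188.
Sp2–Sp3: 14/36 differ, p = 0.389, d = 0.548.
The smallest distance is between Sp1 and Sp3.

Sp1 and Sp3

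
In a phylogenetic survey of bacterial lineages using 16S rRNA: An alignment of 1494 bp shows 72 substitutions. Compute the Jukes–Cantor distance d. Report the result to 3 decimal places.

0.050

p = 72/1494 ≈ 0.048193.
d = −(3/4) ln(1 − 4p/3) = −0.75 ln(1 − 0.064257) = −0.75 ln(0.935743)
  = −0.75 × (-0.066414) = 0.049811 substitutions/site.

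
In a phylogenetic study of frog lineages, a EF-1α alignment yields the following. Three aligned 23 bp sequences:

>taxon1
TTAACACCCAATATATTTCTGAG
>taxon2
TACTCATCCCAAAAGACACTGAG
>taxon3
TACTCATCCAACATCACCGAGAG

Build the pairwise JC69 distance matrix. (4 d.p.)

d(taxon1,taxon2) = 0.7614, d(taxon1,taxon3) = 0.7614, d(taxon2,taxon3) = 0.3904

taxon1–taxon2: 11/23 sites differ → p ≈ 0.478261, d = −0.75 ln(1 − 0.637681) = 0.761423 ≈ 0.7614.
taxon1–taxon3: 11/23 sites differ → p ≈ 0.478261, d = −0.75 ln(1 − 0.637681) = 0.761423 ≈ 0.7614.
taxon2–taxon3: 7/23 sites differ → p ≈ 0.304348, d = −0.75 ln(1 − 0.405797) = 0.390401 ≈ 0.3904.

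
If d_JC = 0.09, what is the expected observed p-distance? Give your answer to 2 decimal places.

0.08

p = (3/4)(1 − e^(−4d/3)) = 0.75 × (1 − e^(-0.12)) = 0.75 × (1 − 0.886920) = 0.084810.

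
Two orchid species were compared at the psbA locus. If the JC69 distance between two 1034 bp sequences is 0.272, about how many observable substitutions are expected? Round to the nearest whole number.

236

Invert JC69: p = (3/4)(1 − e^(−4d/3)) = 0.75 × (1 − e^(-0.362667)) = 0.75 × (1 − 0.695818) = 0.228137.
Expected differing sites = pL ≈ 0.228137 × 1034 = 235.893658 ≈ 236.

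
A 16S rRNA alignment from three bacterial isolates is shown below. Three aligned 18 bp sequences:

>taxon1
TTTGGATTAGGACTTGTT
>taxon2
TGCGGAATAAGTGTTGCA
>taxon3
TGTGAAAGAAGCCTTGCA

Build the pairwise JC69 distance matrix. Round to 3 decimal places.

taxon1–taxon2: 8/18 sites differ → p ≈ 0.444444, d = −0.75 ln(1 − 0.592592) = 0.673455 ≈ 0.673.
taxon1–taxon3: 8/18 sites differ → p ≈ 0.444444, d = −0.75 ln(1 − 0.592592) = 0.673455 ≈ 0.673.
taxon2–taxon3: 5/18 sites differ → p ≈ 0.277778, d = −0.75 ln(1 − 0.370371) = 0.346968 ≈ 0.347.

d(taxon1,taxon2) = 0.673, d(taxon1,taxon3) = 0.673, d(taxon2,taxon3) = 0.347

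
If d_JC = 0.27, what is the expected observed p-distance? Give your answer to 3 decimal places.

0.227

p = (3/4)(1 − e^(−4d/3)) = 0.75 × (1 − e^(-0.36)) = 0.75 × (1 − 0.697676) = 0.226743.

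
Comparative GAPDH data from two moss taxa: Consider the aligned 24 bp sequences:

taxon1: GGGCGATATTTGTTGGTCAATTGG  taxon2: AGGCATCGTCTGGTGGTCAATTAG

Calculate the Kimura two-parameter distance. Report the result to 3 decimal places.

Of 24 sites, 6 differences are transitions and 2 are transversions, so P = 6/24 = 0.25 and Q = 2/24 ≈ 0.083333.
Under the Kimura two-parameter model, d = −½ ln(1 − 2P − Q) − ¼ ln(1 − 2Q).
1 − 2P − Q = 0.416667, giving −½ ln(0.416667) = 0.437734.
1 − 2Q = 0.833334, giving −¼ ln(0.833334) = 0.045580.
d = 0.437734 + 0.045580 = 0.483314.

0.483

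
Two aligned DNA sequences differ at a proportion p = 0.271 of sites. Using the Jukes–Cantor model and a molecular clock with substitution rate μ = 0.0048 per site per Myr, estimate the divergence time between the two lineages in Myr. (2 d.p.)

35.03

d = −(3/4) ln(1 − 4p/3) = −0.75 ln(1 − 0.361333) = −0.75 ln(0.638667)
  = −0.75 × (-0.448372) = 0.336279 substitutions/site.
Under a molecular clock d = 2μt, so t = d/(2μ) = 0.336279 / (2 × 0.0048) = 35.03 Myr.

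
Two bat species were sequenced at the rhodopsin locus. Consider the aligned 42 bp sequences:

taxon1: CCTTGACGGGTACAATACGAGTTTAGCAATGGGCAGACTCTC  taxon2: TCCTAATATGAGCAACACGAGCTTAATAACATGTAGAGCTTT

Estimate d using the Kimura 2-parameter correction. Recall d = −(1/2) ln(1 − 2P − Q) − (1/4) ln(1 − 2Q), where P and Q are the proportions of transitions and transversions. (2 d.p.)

Of 42 sites, 16 differences are transitions and 4 are transversions, so P = 16/42 ≈ 0.380952 and Q = 4/42 ≈ 0.095238.
Under the Kimura two-parameter model, d = −½ ln(1 − 2P − Q) − ¼ ln(1 − 2Q).
1 − 2P − Q = 0.142858, giving −½ ln(0.142858) = 0.972952.
1 − 2Q = 0.809524, giving −¼ ln(0.809524) = 0.052827.
d = 0.972952 + 0.052827 = 1.025779.

1.03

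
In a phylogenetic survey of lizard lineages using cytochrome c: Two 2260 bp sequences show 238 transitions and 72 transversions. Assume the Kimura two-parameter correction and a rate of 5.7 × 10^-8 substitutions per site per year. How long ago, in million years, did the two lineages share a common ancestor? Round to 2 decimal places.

P = 238/2260 ≈ 0.10531 and Q = 72/2260 ≈ 0.031858.
Under the Kimura two-parameter model, d = −½ ln(1 − 2P − Q) − ¼ ln(1 − 2Q).
1 − 2P − Q = 0.757522, giving −½ ln(0.757522) = 0.138851.
1 − 2Q = 0.936284, giving −¼ ln(0.936284) = 0.016459.
d = 0.138851 + 0.016459 = 0.155310.
Under a molecular clock d = 2μt, so t = d/(2μ) = 0.155310 / (2 × 5.7 × 10^-8) = 1.36 million years.

1.36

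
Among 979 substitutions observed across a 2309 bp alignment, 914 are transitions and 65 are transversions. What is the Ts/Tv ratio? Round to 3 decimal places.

14.062

R = 914/65 = 14.061538… ≈ 14.062 (to 3 d.p.).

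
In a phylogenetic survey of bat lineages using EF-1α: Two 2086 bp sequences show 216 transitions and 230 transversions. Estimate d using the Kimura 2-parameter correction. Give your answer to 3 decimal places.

0.253

P = 216/2086 ≈ 0.103547 and Q = 230/2086 ≈ 0.110259.
Under the Kimura two-parameter model, d = −½ ln(1 − 2P − Q) − ¼ ln(1 − 2Q).
1 − 2P − Q = 0.682647, giving −½ ln(0.682647) = 0.190889.
1 − 2Q = 0.779482, giving −¼ ln(0.779482) = 0.062281.
d = 0.190889 + 0.062281 = 0.253170.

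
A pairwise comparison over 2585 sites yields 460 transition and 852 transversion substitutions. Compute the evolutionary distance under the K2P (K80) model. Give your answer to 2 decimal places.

P = 460/2585 ≈ 0.17795 and Q = 852/2585 ≈ 0.329594.
Under the Kimura two-parameter model, d = −½ ln(1 − 2P − Q) − ¼ ln(1 − 2Q).
1 − 2P − Q = 0.314506, giving −½ ln(0.314506) = 0.578376.
1 − 2Q = 0.340812, giving −¼ ln(0.340812) = 0.269106.
d = 0.578376 + 0.269106 = 0.847482.

0.85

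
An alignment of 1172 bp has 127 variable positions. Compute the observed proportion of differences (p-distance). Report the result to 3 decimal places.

0.108

p = 127/1172 = 0.108361… ≈ 0.108 (to 3 d.p.).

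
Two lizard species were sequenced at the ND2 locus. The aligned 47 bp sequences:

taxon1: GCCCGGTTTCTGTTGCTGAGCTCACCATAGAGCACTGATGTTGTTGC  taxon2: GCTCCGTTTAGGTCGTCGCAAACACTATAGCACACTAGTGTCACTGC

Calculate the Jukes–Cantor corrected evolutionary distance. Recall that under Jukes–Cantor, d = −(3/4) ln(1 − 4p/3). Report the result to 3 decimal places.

0.581

The sequences differ at 19 of 47 sites, so p = 19/47 ≈ 0.404255.
d = −(3/4) ln(1 − 4p/3) = −0.75 ln(1 − 0.539007) = −0.75 ln(0.460993)
  = −0.75 × (-0.774372) = 0.580779 substitutions/site.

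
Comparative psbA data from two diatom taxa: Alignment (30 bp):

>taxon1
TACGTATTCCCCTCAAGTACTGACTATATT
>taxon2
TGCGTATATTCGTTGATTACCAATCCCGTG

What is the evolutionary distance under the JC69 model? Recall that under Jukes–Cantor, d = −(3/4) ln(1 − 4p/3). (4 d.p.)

The sequences differ at 16 of 30 sites, so p = 16/30 ≈ 0.533333.
d = −(3/4) ln(1 − 4p/3) = −0.75 ln(1 − 0.711111) = −0.75 ln(0.288889)
  = −0.75 × (-1.241713) = 0.931285 substitutions/site.

0.9313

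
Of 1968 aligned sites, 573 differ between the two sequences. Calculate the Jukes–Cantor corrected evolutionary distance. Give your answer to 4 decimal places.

p = 573/1968 ≈ 0.291159.
d = −(3/4) ln(1 − 4p/3) = −0.75 ln(1 − 0.388212) = −0.75 ln(0.611788)
  = −0.75 × (-0.491369) = 0.368527 substitutions/site.

0.3685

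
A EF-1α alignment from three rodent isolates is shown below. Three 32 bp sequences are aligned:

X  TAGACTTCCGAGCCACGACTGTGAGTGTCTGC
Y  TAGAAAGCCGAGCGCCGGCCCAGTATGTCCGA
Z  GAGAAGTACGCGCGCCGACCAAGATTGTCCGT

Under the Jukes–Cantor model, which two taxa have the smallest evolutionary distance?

Y and Z

X–Y: 13/32 differ, p = 0.406, d = 0.585.
X–Z: 13/32 differ, p = 0.406, d = 0.585.
Y–Z: 10/32 differ, p = 0.313, d = 0.404.
The smallest distance is between Y and Z.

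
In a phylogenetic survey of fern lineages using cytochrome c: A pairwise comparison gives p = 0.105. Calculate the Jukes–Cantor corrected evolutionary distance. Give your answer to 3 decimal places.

0.113

d = −(3/4) ln(1 − 4p/3) = −0.75 ln(1 − 0.14) = −0.75 ln(0.86)
  = −0.75 × (-0.150823) = 0.113117 substitutions/site.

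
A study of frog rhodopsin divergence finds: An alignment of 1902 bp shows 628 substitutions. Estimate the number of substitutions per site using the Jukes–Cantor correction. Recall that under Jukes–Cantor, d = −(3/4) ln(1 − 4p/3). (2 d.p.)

0.44

p = 628/1902 ≈ 0.330179.
d = −(3/4) ln(1 − 4p/3) = −0.75 ln(1 − 0.440239) = −0.75 ln(0.559761)
  = −0.75 × (-0.580245) = 0.435184 substitutions/site.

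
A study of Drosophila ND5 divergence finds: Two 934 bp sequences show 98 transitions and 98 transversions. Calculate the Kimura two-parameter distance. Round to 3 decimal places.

P = 98/934 ≈ 0.104925 and Q = 98/934 ≈ 0.104925.
Under the Kimura two-parameter model, d = −½ ln(1 − 2P − Q) − ¼ ln(1 − 2Q).
1 − 2P − Q = 0.685225, giving −½ ln(0.685225) = 0.189004.
1 − 2Q = 0.79015, giving −¼ ln(0.79015) = 0.058883.
d = 0.189004 + 0.058883 = 0.247887.

0.248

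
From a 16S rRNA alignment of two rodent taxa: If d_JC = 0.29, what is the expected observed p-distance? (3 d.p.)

0.241

p = (3/4)(1 − e^(−4d/3)) = 0.75 × (1 − e^(-0.386667)) = 0.75 × (1 − 0.679317) = 0.240512.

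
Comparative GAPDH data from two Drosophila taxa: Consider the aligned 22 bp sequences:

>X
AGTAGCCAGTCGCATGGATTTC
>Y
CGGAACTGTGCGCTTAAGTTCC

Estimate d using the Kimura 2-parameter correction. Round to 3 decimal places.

1.148

Of 22 sites, 7 differences are transitions and 5 are transversions, so P = 7/22 ≈ 0.318182 and Q = 5/22 ≈ 0.227273.
Under the Kimura two-parameter model, d = −½ ln(1 − 2P − Q) − ¼ ln(1 − 2Q).
1 − 2P − Q = 0.136363, giving −½ ln(0.136363) = 0.996217.
1 − 2Q = 0.545454, giving −¼ ln(0.545454) = 0.151534.
d = 0.996217 + 0.151534 = 1.147751.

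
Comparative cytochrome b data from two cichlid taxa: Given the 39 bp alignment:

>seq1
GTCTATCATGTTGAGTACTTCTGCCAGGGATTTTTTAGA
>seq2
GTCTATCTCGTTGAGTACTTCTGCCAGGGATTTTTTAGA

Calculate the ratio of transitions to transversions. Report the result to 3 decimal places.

Transitions are A↔G and C↔T; transversions are all other mismatches.
Transitions: 1. Transversions: 1.
R = 1/1 = 1.000.

1.000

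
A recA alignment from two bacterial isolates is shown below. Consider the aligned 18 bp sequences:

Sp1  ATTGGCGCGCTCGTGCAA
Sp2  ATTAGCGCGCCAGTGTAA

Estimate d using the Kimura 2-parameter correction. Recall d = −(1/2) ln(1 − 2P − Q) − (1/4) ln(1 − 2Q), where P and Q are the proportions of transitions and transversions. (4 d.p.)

Of 18 sites, 3 differences are transitions and 1 are transversions, so P = 3/18 ≈ 0.166667 and Q = 1/18 ≈ 0.055556.
Under the Kimura two-parameter model, d = −½ ln(1 − 2P − Q) − ¼ ln(1 − 2Q).
1 − 2P − Q = 0.61111, giving −½ ln(0.61111) = 0.246239.
1 − 2Q = 0.888888, giving −¼ ln(0.888888) = 0.029446.
d = 0.246239 + 0.029446 = 0.275685.

0.2757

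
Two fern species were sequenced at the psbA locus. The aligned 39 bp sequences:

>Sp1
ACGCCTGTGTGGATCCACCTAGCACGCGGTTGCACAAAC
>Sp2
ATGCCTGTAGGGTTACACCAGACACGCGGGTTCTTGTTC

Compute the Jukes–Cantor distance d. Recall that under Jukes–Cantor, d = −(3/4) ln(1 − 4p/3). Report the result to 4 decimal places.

The sequences differ at 15 of 39 sites, so p = 15/39 ≈ 0.384615.
d = −(3/4) ln(1 − 4p/3) = −0.75 ln(1 − 0.51282) = −0.75 ln(0.48718)
  = −0.75 × (-0.719122) = 0.539342 substitutions/site.

0.5393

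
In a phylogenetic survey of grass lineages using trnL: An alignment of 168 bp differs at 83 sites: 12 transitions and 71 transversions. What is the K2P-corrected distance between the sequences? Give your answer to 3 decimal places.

P = 12/168 ≈ 0.071429 and Q = 71/168 ≈ 0.422619.
Under the Kimura two-parameter model, d = −½ ln(1 − 2P − Q) − ¼ ln(1 − 2Q).
1 − 2P − Q = 0.434523, giving −½ ln(0.434523) = 0.416753.
1 − 2Q = 0.154762, giving −¼ ln(0.154762) = 0.466467.
d = 0.416753 + 0.466467 = 0.883220.

0.883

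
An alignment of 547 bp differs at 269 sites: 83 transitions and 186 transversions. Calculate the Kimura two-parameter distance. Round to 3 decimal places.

0.801

P = 83/547 ≈ 0.151737 and Q = 186/547 ≈ 0.340037.
Under the Kimura two-parameter model, d = −½ ln(1 − 2P − Q) − ¼ ln(1 − 2Q).
1 − 2P − Q = 0.356489, giving −½ ln(0.356489) = 0.515726.
1 − 2Q = 0.319926, giving −¼ ln(0.319926) = 0.284916.
d = 0.515726 + 0.284916 = 0.800642.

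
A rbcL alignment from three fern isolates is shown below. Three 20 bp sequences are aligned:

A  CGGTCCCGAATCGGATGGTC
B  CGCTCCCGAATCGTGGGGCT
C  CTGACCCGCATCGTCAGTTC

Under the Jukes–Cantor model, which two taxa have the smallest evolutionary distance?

A and B

A–B: 6/20 differ, p = 0.300, d = 0.383.
A–C: 7/20 differ, p = 0.350, d = 0.471.
B–C: 9/20 differ, p = 0.450, d = 0.687.
The smallest distance is between A and B.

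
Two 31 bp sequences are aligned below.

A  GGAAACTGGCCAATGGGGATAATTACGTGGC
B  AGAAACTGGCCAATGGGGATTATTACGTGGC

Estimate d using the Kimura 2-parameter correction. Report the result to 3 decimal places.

0.068

Of 31 sites, 1 differences are transitions and 1 are transversions, so P = 1/31 ≈ 0.032258 and Q = 1/31 ≈ 0.032258.
Under the Kimura two-parameter model, d = −½ ln(1 − 2P − Q) − ¼ ln(1 − 2Q).
1 − 2P − Q = 0.903226, giving −½ ln(0.903226) = 0.050891.
1 − 2Q = 0.935484, giving −¼ ln(0.935484) = 0.016673.
d = 0.050891 + 0.016673 = 0.067564.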